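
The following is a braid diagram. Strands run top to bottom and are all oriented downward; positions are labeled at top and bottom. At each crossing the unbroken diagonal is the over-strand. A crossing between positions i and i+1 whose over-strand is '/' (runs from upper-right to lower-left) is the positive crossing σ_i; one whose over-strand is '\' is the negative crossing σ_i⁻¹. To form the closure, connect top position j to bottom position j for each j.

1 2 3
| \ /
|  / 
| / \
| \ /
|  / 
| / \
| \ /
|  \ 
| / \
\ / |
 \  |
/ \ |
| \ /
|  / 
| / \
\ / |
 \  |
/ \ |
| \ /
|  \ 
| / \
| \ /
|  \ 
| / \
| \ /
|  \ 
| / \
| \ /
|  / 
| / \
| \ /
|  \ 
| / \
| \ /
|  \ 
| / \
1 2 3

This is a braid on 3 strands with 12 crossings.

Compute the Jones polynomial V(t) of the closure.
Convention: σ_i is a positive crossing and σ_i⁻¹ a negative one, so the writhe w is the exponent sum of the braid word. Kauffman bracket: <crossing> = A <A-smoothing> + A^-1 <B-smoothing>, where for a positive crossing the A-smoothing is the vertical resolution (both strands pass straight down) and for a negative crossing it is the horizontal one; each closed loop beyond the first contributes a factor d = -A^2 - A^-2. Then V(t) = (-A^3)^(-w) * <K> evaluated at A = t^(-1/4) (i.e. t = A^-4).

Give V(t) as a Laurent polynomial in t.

t^-1 - t^-2 + 2*t^-3 - t^-4 + t^-5 - t^-6

Derivation:
Reading the diagram top to bottom ('/'-over between positions i,i+1 = s_i, '\'-over = s_i^-1): braid word = s2 s2 s2^-1 s1^-1 s2 s1^-1 s2^-1 s2^-1 s2^-1 s2 s2^-1 s2^-1.
The presented braid s2 s2 s2^-1 s1^-1 s2 s1^-1 s2^-1 s2^-1 s2^-1 s2 s2^-1 s2^-1 on 3 strands reduces by inverse Markov moves (closure unchanged at each step):
  Deconjugate: the word is γ·β·γ⁻¹ with γ = s2 (prefix) and γ⁻¹ = s2^-1 (suffix); strip both.
  Deconjugate: the word is γ·β·γ⁻¹ with γ = s2 (prefix) and γ⁻¹ = s2^-1 (suffix); strip both.
  Deconjugate: the word is γ·β·γ⁻¹ with γ = s2^-1 (prefix) and γ⁻¹ = s2 (suffix); strip both.
Reduced to β = s1^-1 s2 s1^-1 s2^-1 s2^-1 s2^-1 on 3 strands, 6 crossings.
Compute on β:
Braid: s1^-1 s2 s1^-1 s2^-1 s2^-1 s2^-1 on 3 strands, 6 crossings.
Writhe w = (#positive) - (#negative) = 1 - 5 = -4.
Computing the Kauffman bracket via state sum. There are 2^6 = 64 states.
Smooth each crossing (0=||, 1=⌣⌢); contribution A^(Σ sign_k(1-2s_k)) * d^(L-1).
Tabulate the states by total A-exponent and number of loops L (A-exp: L × count):
  A^6: L=4 ×1
  A^4: L=3 ×6
  A^2: L=2 ×12, L=4 ×3
  A^0: L=1 ×9, L=3 ×10, L=5 ×1
  A^-2: L=2 ×12, L=4 ×3
  A^-4: L=1 ×2, L=3 ×4
  A^-6: L=2 ×1
Each group contributes A^e * Σ count * d^(L-1):
Powers of d = -A^2 - A^-2: d^2 = A^4 + 2 + A^-4; d^3 = -A^6 - 3*A^2 - 3*A^-2 - A^-6; d^4 = A^8 + 4*A^4 + 6 + 4*A^-4 + A^-8.
  A^6 * (d^3) = -A^12 - 3*A^8 - 3*A^4 - 1
  A^4 * (6*d^2) = 6*A^8 + 12*A^4 + 6
  A^2 * (12*d + 3*d^3) = -3*A^8 - 21*A^4 - 21 - 3*A^-4
  A^0 * (9 + 10*d^2 + d^4) = A^8 + 14*A^4 + 35 + 14*A^-4 + A^-8
  A^-2 * (12*d + 3*d^3) = -3*A^4 - 21 - 21*A^-4 - 3*A^-8
  A^-4 * (2 + 4*d^2) = 4 + 10*A^-4 + 4*A^-8
  A^-6 * (d) = -A^-4 - A^-8
Summing the groups: <K> = -A^12 + A^8 - A^4 + 2 - A^-4 + A^-8
Normalise by the writhe: (-A^3)^(-w) = (-A^3)^(4) = A^12, so f(A) = A^12 * <K> = -A^24 + A^20 - A^16 + 2*A^12 - A^8 + A^4.
Substitute A = t^(-1/4), i.e. A^e → t^(-e/4): V(t) = t^-1 - t^-2 + 2*t^-3 - t^-4 + t^-5 - t^-6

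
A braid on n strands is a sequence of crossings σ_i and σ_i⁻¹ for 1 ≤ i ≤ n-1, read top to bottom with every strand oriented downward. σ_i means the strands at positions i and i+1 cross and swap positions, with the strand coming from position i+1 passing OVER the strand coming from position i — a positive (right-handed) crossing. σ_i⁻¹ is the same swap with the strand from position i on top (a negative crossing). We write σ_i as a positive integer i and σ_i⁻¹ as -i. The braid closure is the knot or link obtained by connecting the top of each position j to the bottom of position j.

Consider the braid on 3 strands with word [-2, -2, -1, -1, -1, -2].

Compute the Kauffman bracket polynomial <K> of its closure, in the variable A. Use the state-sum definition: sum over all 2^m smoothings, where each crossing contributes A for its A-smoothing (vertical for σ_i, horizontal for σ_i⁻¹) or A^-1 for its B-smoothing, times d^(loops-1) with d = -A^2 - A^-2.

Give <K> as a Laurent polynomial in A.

A^14 - 2*A^10 + A^6 - 2*A^2 + 2*A^-2 + A^-10

Derivation:
Braid: s2^-1 s2^-1 s1^-1 s1^-1 s1^-1 s2^-1 on 3 strands, 6 crossings.
Writhe w = (#positive) - (#negative) = 0 - 6 = -6.
Computing the Kauffman bracket via state sum. There are 2^6 = 64 states.
Smooth each crossing (0=||, 1=⌣⌢); contribution A^(Σ sign_k(1-2s_k)) * d^(L-1).
Tabulate the states by total A-exponent and number of loops L (A-exp: L × count):
  A^6: L=5 ×1
  A^4: L=4 ×6
  A^2: L=3 ×15
  A^0: L=2 ×18, L=4 ×2
  A^-2: L=1 ×9, L=3 ×6
  A^-4: L=2 ×6
  A^-6: L=3 ×1
Each group contributes A^e * Σ count * d^(L-1):
Powers of d = -A^2 - A^-2: d^2 = A^4 + 2 + A^-4; d^3 = -A^6 - 3*A^2 - 3*A^-2 - A^-6; d^4 = A^8 + 4*A^4 + 6 + 4*A^-4 + A^-8.
  A^6 * (d^4) = A^14 + 4*A^10 + 6*A^6 + 4*A^2 + A^-2
  A^4 * (6*d^3) = -6*A^10 - 18*A^6 - 18*A^2 - 6*A^-2
  A^2 * (15*d^2) = 15*A^6 + 30*A^2 + 15*A^-2
  A^0 * (18*d + 2*d^3) = -2*A^6 - 24*A^2 - 24*A^-2 - 2*A^-6
  A^-2 * (9 + 6*d^2) = 6*A^2 + 21*A^-2 + 6*A^-6
  A^-4 * (6*d) = -6*A^-2 - 6*A^-6
  A^-6 * (d^2) = A^-2 + 2*A^-6 + A^-10
Summing the groups: <K> = A^14 - 2*A^10 + A^6 - 2*A^2 + 2*A^-2 + A^-10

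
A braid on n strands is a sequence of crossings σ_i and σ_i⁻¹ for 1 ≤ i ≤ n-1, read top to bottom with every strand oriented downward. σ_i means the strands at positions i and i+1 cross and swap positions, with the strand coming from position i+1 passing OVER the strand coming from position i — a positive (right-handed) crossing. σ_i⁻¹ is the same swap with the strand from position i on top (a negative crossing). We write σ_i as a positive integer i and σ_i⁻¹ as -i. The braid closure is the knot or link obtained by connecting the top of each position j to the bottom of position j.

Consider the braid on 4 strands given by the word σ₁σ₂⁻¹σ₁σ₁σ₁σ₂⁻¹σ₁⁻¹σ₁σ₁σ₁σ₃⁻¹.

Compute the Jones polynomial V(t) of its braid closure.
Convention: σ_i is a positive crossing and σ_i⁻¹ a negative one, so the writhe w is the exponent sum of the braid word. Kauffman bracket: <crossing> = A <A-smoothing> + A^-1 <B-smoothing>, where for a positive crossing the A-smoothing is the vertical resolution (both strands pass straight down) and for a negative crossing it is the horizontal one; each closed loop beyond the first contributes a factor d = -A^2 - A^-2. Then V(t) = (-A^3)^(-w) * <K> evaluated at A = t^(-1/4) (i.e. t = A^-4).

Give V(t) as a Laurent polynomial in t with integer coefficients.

t^8 - 2*t^7 + 3*t^6 - 4*t^5 + 3*t^4 - 3*t^3 + 3*t^2 - t + 1

Derivation:
The presented braid s1 s2^-1 s1 s1 s1 s2^-1 s1^-1 s1 s1 s1 s3^-1 on 4 strands reduces by inverse Markov moves (closure unchanged at each step):
  Destabilize: the word has the form β·s3^-1 where s3^-1 occurs only as the final letter (β ∈ B_3); drop it and the last strand → 3 strands.
Reduced to β = s1 s2^-1 s1 s1 s1 s2^-1 s1^-1 s1 s1 s1 on 3 strands, 10 crossings.
Compute on β:
First cancel adjacent σ_i σ_i⁻¹ pairs (Reidemeister II — same braid, same closure): s1 s2^-1 s1 s1 s1 s2^-1 s1^-1 s1 s1 s1 → s1 s2^-1 s1 s1 s1 s2^-1 s1 s1.
Braid: s1 s2^-1 s1 s1 s1 s2^-1 s1 s1 on 3 strands, 8 crossings.
Writhe w = (#positive) - (#negative) = 6 - 2 = 4.
State-sum expansion of <K>. There are 2^8 = 256 states.
For each crossing: s=0 is the vertical smoothing, s=1 horizontal. Crossing k contributes A^(sign_k * (1 - 2*s_k)); loop factor d = -A^2 - A^-2.
Tabulate the states by total A-exponent and number of loops L (A-exp: L × count):
  A^8: L=3 ×1
  A^6: L=2 ×8
  A^4: L=1 ×21, L=3 ×7
  A^2: L=2 ×54, L=4 ×2
  A^0: L=3 ×70
  A^-2: L=4 ×56
  A^-4: L=5 ×28
  A^-6: L=6 ×8
  A^-8: L=7 ×1
Each group contributes A^e * Σ count * d^(L-1):
Powers of d = -A^2 - A^-2: d^2 = A^4 + 2 + A^-4; d^3 = -A^6 - 3*A^2 - 3*A^-2 - A^-6; d^4 = A^8 + 4*A^4 + 6 + 4*A^-4 + A^-8; d^5 = -A^10 - 5*A^6 - 10*A^2 - 10*A^-2 - 5*A^-6 - A^-10; d^6 = A^12 + 6*A^8 + 15*A^4 + 20 + 15*A^-4 + 6*A^-8 + A^-12.
  A^8 * (d^2) = A^12 + 2*A^8 + A^4
  A^6 * (8*d) = -8*A^8 - 8*A^4
  A^4 * (21 + 7*d^2) = 7*A^8 + 35*A^4 + 7
  A^2 * (54*d + 2*d^3) = -2*A^8 - 60*A^4 - 60 - 2*A^-4
  A^0 * (70*d^2) = 70*A^4 + 140 + 70*A^-4
  A^-2 * (56*d^3) = -56*A^4 - 168 - 168*A^-4 - 56*A^-8
  A^-4 * (28*d^4) = 28*A^4 + 112 + 168*A^-4 + 112*A^-8 + 28*A^-12
  A^-6 * (8*d^5) = -8*A^4 - 40 - 80*A^-4 - 80*A^-8 - 40*A^-12 - 8*A^-16
  A^-8 * (d^6) = A^4 + 6 + 15*A^-4 + 20*A^-8 + 15*A^-12 + 6*A^-16 + A^-20
Summing the groups: <K> = A^12 - A^8 + 3*A^4 - 3 + 3*A^-4 - 4*A^-8 + 3*A^-12 - 2*A^-16 + A^-20
Normalise by the writhe: (-A^3)^(-w) = (-A^3)^(-4) = A^-12, so f(A) = A^-12 * <K> = 1 - A^-4 + 3*A^-8 - 3*A^-12 + 3*A^-16 - 4*A^-20 + 3*A^-24 - 2*A^-28 + A^-32.
Substitute A = t^(-1/4), i.e. A^e → t^(-e/4): V(t) = t^8 - 2*t^7 + 3*t^6 - 4*t^5 + 3*t^4 - 3*t^3 + 3*t^2 - t + 1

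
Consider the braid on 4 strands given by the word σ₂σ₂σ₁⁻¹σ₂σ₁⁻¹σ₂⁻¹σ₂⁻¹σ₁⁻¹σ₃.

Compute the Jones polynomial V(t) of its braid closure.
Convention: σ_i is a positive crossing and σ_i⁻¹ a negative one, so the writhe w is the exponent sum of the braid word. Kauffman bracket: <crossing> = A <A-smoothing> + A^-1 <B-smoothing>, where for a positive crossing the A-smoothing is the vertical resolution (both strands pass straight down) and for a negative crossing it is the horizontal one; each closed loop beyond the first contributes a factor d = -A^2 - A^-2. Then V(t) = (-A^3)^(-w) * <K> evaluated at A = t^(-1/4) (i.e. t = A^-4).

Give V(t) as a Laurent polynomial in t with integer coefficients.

The presented braid s2 s2 s1^-1 s2 s1^-1 s2^-1 s2^-1 s1^-1 s3 on 4 strands reduces by inverse Markov moves (closure unchanged at each step):
  Destabilize: the word has the form β·s3 where s3 occurs only as the final letter (β ∈ B_3); drop it and the last strand → 3 strands.
Reduced to β = s2 s2 s1^-1 s2 s1^-1 s2^-1 s2^-1 s1^-1 on 3 strands, 8 crossings.
Compute on β:
Braid: s2 s2 s1^-1 s2 s1^-1 s2^-1 s2^-1 s1^-1 on 3 strands, 8 crossings.
Writhe w = (#positive) - (#negative) = 3 - 5 = -2.
Enumerate smoothing states for the bracket polynomial. There are 2^8 = 256 states.
Each crossing splits two ways (0=vertical, 1=horizontal). The state's weight is A^(#A-smoothings - #B-smoothings) * d^(loops - 1).
Tabulate the states by total A-exponent and number of loops L (A-exp: L × count):
  A^8: L=4 ×1
  A^6: L=3 ×8
  A^4: L=2 ×23, L=4 ×5
  A^2: L=1 ×22, L=3 ×33, L=5 ×1
  A^0: L=2 ×52, L=4 ×18
  A^-2: L=1 ×13, L=3 ×37, L=5 ×6
  A^-4: L=2 ×14, L=4 ×13, L=6 ×1
  A^-6: L=3 ×6, L=5 ×2
  A^-8: L=4 ×1
Each group contributes A^e * Σ count * d^(L-1):
Powers of d = -A^2 - A^-2: d^2 = A^4 + 2 + A^-4; d^3 = -A^6 - 3*A^2 - 3*A^-2 - A^-6; d^4 = A^8 + 4*A^4 + 6 + 4*A^-4 + A^-8; d^5 = -A^10 - 5*A^6 - 10*A^2 - 10*A^-2 - 5*A^-6 - A^-10.
  A^8 * (d^3) = -A^14 - 3*A^10 - 3*A^6 - A^2
  A^6 * (8*d^2) = 8*A^10 + 16*A^6 + 8*A^2
  A^4 * (23*d + 5*d^3) = -5*A^10 - 38*A^6 - 38*A^2 - 5*A^-2
  A^2 * (22 + 33*d^2 + d^4) = A^10 + 37*A^6 + 94*A^2 + 37*A^-2 + A^-6
  A^0 * (52*d + 18*d^3) = -18*A^6 - 106*A^2 - 106*A^-2 - 18*A^-6
  A^-2 * (13 + 37*d^2 + 6*d^4) = 6*A^6 + 61*A^2 + 123*A^-2 + 61*A^-6 + 6*A^-10
  A^-4 * (14*d + 13*d^3 + d^5) = -A^6 - 18*A^2 - 63*A^-2 - 63*A^-6 - 18*A^-10 - A^-14
  A^-6 * (6*d^2 + 2*d^4) = 2*A^2 + 14*A^-2 + 24*A^-6 + 14*A^-10 + 2*A^-14
  A^-8 * (d^3) = -A^-2 - 3*A^-6 - 3*A^-10 - A^-14
Summing the groups: <K> = -A^14 + A^10 - A^6 + 2*A^2 - A^-2 + 2*A^-6 - A^-10
Normalise by the writhe: (-A^3)^(-w) = (-A^3)^(2) = A^6, so f(A) = A^6 * <K> = -A^20 + A^16 - A^12 + 2*A^8 - A^4 + 2 - A^-4.
Substitute A = t^(-1/4), i.e. A^e → t^(-e/4): V(t) = -t + 2 - t^-1 + 2*t^-2 - t^-3 + t^-4 - t^-5

Answer: -t + 2 - t^-1 + 2*t^-2 - t^-3 + t^-4 - t^-5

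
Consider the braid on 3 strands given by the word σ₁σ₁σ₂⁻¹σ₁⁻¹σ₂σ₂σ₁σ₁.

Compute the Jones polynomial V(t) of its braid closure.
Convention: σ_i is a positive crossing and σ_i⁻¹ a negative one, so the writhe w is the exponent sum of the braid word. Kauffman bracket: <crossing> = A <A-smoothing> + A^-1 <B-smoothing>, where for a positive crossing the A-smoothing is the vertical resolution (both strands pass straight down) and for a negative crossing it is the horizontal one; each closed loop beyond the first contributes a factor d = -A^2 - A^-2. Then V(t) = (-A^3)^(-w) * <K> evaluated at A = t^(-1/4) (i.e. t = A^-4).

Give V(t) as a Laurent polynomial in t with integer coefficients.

Braid: s1 s1 s2^-1 s1^-1 s2 s2 s1 s1 on 3 strands, 8 crossings.
Writhe w = (#positive) - (#negative) = 6 - 2 = 4.
Computing the Kauffman bracket via state sum. There are 2^8 = 256 states.
For each crossing: s=0 is the vertical smoothing, s=1 horizontal. Crossing k contributes A^(sign_k * (1 - 2*s_k)); loop factor d = -A^2 - A^-2.
Tabulate the states by total A-exponent and number of loops L (A-exp: L × count):
  A^8: L=1 ×1
  A^6: L=2 ×8
  A^4: L=1 ×14, L=3 ×14
  A^2: L=2 ×45, L=4 ×11
  A^0: L=1 ×8, L=3 ×57, L=5 ×5
  A^-2: L=2 ×16, L=4 ×39, L=6 ×1
  A^-4: L=3 ×14, L=5 ×14
  A^-6: L=4 ×6, L=6 ×2
  A^-8: L=5 ×1
Each group contributes A^e * Σ count * d^(L-1):
Powers of d = -A^2 - A^-2: d^2 = A^4 + 2 + A^-4; d^3 = -A^6 - 3*A^2 - 3*A^-2 - A^-6; d^4 = A^8 + 4*A^4 + 6 + 4*A^-4 + A^-8; d^5 = -A^10 - 5*A^6 - 10*A^2 - 10*A^-2 - 5*A^-6 - A^-10.
  A^8 * (1) = A^8
  A^6 * (8*d) = -8*A^8 - 8*A^4
  A^4 * (14 + 14*d^2) = 14*A^8 + 42*A^4 + 14
  A^2 * (45*d + 11*d^3) = -11*A^8 - 78*A^4 - 78 - 11*A^-4
  A^0 * (8 + 57*d^2 + 5*d^4) = 5*A^8 + 77*A^4 + 152 + 77*A^-4 + 5*A^-8
  A^-2 * (16*d + 39*d^3 + d^5) = -A^8 - 44*A^4 - 143 - 143*A^-4 - 44*A^-8 - A^-12
  A^-4 * (14*d^2 + 14*d^4) = 14*A^4 + 70 + 112*A^-4 + 70*A^-8 + 14*A^-12
  A^-6 * (6*d^3 + 2*d^5) = -2*A^4 - 16 - 38*A^-4 - 38*A^-8 - 16*A^-12 - 2*A^-16
  A^-8 * (d^4) = 1 + 4*A^-4 + 6*A^-8 + 4*A^-12 + A^-16
Summing the groups: <K> = A^4 + A^-4 - A^-8 + A^-12 - A^-16
Normalise by the writhe: (-A^3)^(-w) = (-A^3)^(-4) = A^-12, so f(A) = A^-12 * <K> = A^-8 + A^-16 - A^-20 + A^-24 - A^-28.
Substitute A = t^(-1/4), i.e. A^e → t^(-e/4): V(t) = -t^7 + t^6 - t^5 + t^4 + t^2

Answer: -t^7 + t^6 - t^5 + t^4 + t^2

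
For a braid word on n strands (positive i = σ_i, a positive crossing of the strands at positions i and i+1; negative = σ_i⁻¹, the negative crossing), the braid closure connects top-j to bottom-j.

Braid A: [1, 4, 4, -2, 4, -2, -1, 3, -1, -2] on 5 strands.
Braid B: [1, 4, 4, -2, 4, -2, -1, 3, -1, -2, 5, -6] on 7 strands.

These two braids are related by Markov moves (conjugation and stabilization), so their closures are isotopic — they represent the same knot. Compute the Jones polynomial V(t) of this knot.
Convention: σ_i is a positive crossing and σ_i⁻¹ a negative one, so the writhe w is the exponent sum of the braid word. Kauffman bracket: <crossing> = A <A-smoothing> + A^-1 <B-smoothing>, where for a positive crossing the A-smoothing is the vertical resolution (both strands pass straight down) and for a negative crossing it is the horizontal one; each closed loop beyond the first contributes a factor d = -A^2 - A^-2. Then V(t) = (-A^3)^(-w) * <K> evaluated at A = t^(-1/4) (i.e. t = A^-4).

-t^3 + 2*t^2 - 3*t + 4 - 3*t^-1 + 4*t^-2 - 2*t^-3 + t^-4 - t^-5

Derivation:
Markov-equivalent braids have isotopic closures, hence identical knot invariants. Strip the Markov moves from each word to reach a common short braid β, then compute V(t) once on β.
Braid A: s1 s4 s4 s2^-1 s4 s2^-1 s1^-1 s3 s1^-1 s2^-1 on 5 strands has no conjugating prefix/suffix or stabilization to strip; take β = s1 s4 s4 s2^-1 s4 s2^-1 s1^-1 s3 s1^-1 s2^-1.
Braid B: s1 s4 s4 s2^-1 s4 s2^-1 s1^-1 s3 s1^-1 s2^-1 s5 s6^-1 on 7 strands reduces by inverse Markov moves (closure unchanged at each step):
  Destabilize: the word has the form β·s6^-1 where s6^-1 occurs only as the final letter (β ∈ B_6); drop it and the last strand → 6 strands.
  Destabilize: the word has the form β·s5 where s5 occurs only as the final letter (β ∈ B_5); drop it and the last strand → 5 strands.
Reduced to β = s1 s4 s4 s2^-1 s4 s2^-1 s1^-1 s3 s1^-1 s2^-1 on 5 strands, 10 crossings.
Both give the same β = s1 s4 s4 s2^-1 s4 s2^-1 s1^-1 s3 s1^-1 s2^-1 on 5 strands, so one state sum suffices:
Braid: s1 s4 s4 s2^-1 s4 s2^-1 s1^-1 s3 s1^-1 s2^-1 on 5 strands, 10 crossings.
Writhe w = (#positive) - (#negative) = 5 - 5 = 0.
Computing the Kauffman bracket via state sum. There are 2^10 = 1024 states.
For each crossing: s=0 is the vertical smoothing, s=1 horizontal. Crossing k contributes A^(sign_k * (1 - 2*s_k)); loop factor d = -A^2 - A^-2.
Tabulate the states by total A-exponent and number of loops L (A-exp: L × count):
  A^10: L=6 ×1
  A^8: L=5 ×10
  A^6: L=4 ×40, L=6 ×5
  A^4: L=3 ×80, L=5 ×39, L=7 ×1
  A^2: L=2 ×79, L=4 ×117, L=6 ×14
  A^0: L=1 ×30, L=3 ×158, L=5 ×62, L=7 ×2
  A^-2: L=2 ×84, L=4 ×111, L=6 ×15
  A^-4: L=1 ×9, L=3 ×74, L=5 ×36, L=7 ×1
  A^-6: L=2 ×12, L=4 ×29, L=6 ×4
  A^-8: L=3 ×6, L=5 ×4
  A^-10: L=4 ×1
Each group contributes A^e * Σ count * d^(L-1):
Powers of d = -A^2 - A^-2: d^2 = A^4 + 2 + A^-4; d^3 = -A^6 - 3*A^2 - 3*A^-2 - A^-6; d^4 = A^8 + 4*A^4 + 6 + 4*A^-4 + A^-8; d^5 = -A^10 - 5*A^6 - 10*A^2 - 10*A^-2 - 5*A^-6 - A^-10; d^6 = A^12 + 6*A^8 + 15*A^4 + 20 + 15*A^-4 + 6*A^-8 + A^-12.
  A^10 * (d^5) = -A^20 - 5*A^16 - 10*A^12 - 10*A^8 - 5*A^4 - 1
  A^8 * (10*d^4) = 10*A^16 + 40*A^12 + 60*A^8 + 40*A^4 + 10
  A^6 * (40*d^3 + 5*d^5) = -5*A^16 - 65*A^12 - 170*A^8 - 170*A^4 - 65 - 5*A^-4
  A^4 * (80*d^2 + 39*d^4 + d^6) = A^16 + 45*A^12 + 251*A^8 + 414*A^4 + 251 + 45*A^-4 + A^-8
  A^2 * (79*d + 117*d^3 + 14*d^5) = -14*A^12 - 187*A^8 - 570*A^4 - 570 - 187*A^-4 - 14*A^-8
  A^0 * (30 + 158*d^2 + 62*d^4 + 2*d^6) = 2*A^12 + 74*A^8 + 436*A^4 + 758 + 436*A^-4 + 74*A^-8 + 2*A^-12
  A^-2 * (84*d + 111*d^3 + 15*d^5) = -15*A^8 - 186*A^4 - 567 - 567*A^-4 - 186*A^-8 - 15*A^-12
  A^-4 * (9 + 74*d^2 + 36*d^4 + d^6) = A^8 + 42*A^4 + 233 + 393*A^-4 + 233*A^-8 + 42*A^-12 + A^-16
  A^-6 * (12*d + 29*d^3 + 4*d^5) = -4*A^4 - 49 - 139*A^-4 - 139*A^-8 - 49*A^-12 - 4*A^-16
  A^-8 * (6*d^2 + 4*d^4) = 4 + 22*A^-4 + 36*A^-8 + 22*A^-12 + 4*A^-16
  A^-10 * (d^3) = -A^-4 - 3*A^-8 - 3*A^-12 - A^-16
Summing the groups: <K> = -A^20 + A^16 - 2*A^12 + 4*A^8 - 3*A^4 + 4 - 3*A^-4 + 2*A^-8 - A^-12
Normalise by the writhe: (-A^3)^(-w) = (-A^3)^(0) = 1, so f(A) = 1 * <K> = -A^20 + A^16 - 2*A^12 + 4*A^8 - 3*A^4 + 4 - 3*A^-4 + 2*A^-8 - A^-12.
Substitute A = t^(-1/4), i.e. A^e → t^(-e/4): V(t) = -t^3 + 2*t^2 - 3*t + 4 - 3*t^-1 + 4*t^-2 - 2*t^-3 + t^-4 - t^-5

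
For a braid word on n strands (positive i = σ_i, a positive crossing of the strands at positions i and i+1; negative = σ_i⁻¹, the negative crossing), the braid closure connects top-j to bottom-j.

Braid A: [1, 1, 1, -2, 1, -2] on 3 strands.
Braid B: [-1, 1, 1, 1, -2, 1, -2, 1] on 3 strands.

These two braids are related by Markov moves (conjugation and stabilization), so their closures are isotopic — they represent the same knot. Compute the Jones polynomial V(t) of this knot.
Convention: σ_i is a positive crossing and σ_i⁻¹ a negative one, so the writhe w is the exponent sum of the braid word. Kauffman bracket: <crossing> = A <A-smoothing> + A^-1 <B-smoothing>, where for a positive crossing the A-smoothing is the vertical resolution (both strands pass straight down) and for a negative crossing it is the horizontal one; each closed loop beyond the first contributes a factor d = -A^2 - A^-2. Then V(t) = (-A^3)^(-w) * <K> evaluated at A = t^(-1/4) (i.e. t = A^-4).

Markov-equivalent braids have isotopic closures, hence identical knot invariants. Strip the Markov moves from each word to reach a common short braid β, then compute V(t) once on β.
Braid A: s1 s1 s1 s2^-1 s1 s2^-1 on 3 strands has no conjugating prefix/suffix or stabilization to strip; take β = s1 s1 s1 s2^-1 s1 s2^-1.
Braid B: s1^-1 s1 s1 s1 s2^-1 s1 s2^-1 s1 on 3 strands reduces by inverse Markov moves (closure unchanged at each step):
  Deconjugate: the word is γ·β·γ⁻¹ with γ = s1^-1 (prefix) and γ⁻¹ = s1 (suffix); strip both.
Reduced to β = s1 s1 s1 s2^-1 s1 s2^-1 on 3 strands, 6 crossings.
Both give the same β = s1 s1 s1 s2^-1 s1 s2^-1 on 3 strands, so one state sum suffices:
Braid: s1 s1 s1 s2^-1 s1 s2^-1 on 3 strands, 6 crossings.
Writhe w = (#positive) - (#negative) = 4 - 2 = 2.
Computing the Kauffman bracket via state sum. There are 2^6 = 64 states.
Smooth each crossing (0=||, 1=⌣⌢); contribution A^(Σ sign_k(1-2s_k)) * d^(L-1).
Tabulate the states by total A-exponent and number of loops L (A-exp: L × count):
  A^6: L=3 ×1
  A^4: L=2 ×6
  A^2: L=1 ×11, L=3 ×4
  A^0: L=2 ×19, L=4 ×1
  A^-2: L=3 ×15
  A^-4: L=4 ×6
  A^-6: L=5 ×1
Each group contributes A^e * Σ count * d^(L-1):
Powers of d = -A^2 - A^-2: d^2 = A^4 + 2 + A^-4; d^3 = -A^6 - 3*A^2 - 3*A^-2 - A^-6; d^4 = A^8 + 4*A^4 + 6 + 4*A^-4 + A^-8.
  A^6 * (d^2) = A^10 + 2*A^6 + A^2
  A^4 * (6*d) = -6*A^6 - 6*A^2
  A^2 * (11 + 4*d^2) = 4*A^6 + 19*A^2 + 4*A^-2
  A^0 * (19*d + d^3) = -A^6 - 22*A^2 - 22*A^-2 - A^-6
  A^-2 * (15*d^2) = 15*A^2 + 30*A^-2 + 15*A^-6
  A^-4 * (6*d^3) = -6*A^2 - 18*A^-2 - 18*A^-6 - 6*A^-10
  A^-6 * (d^4) = A^2 + 4*A^-2 + 6*A^-6 + 4*A^-10 + A^-14
Summing the groups: <K> = A^10 - A^6 + 2*A^2 - 2*A^-2 + 2*A^-6 - 2*A^-10 + A^-14
Normalise by the writhe: (-A^3)^(-w) = (-A^3)^(-2) = A^-6, so f(A) = A^-6 * <K> = A^4 - 1 + 2*A^-4 - 2*A^-8 + 2*A^-12 - 2*A^-16 + A^-20.
Substitute A = t^(-1/4), i.e. A^e → t^(-e/4): V(t) = t^5 - 2*t^4 + 2*t^3 - 2*t^2 + 2*t - 1 + t^-1

Answer: t^5 - 2*t^4 + 2*t^3 - 2*t^2 + 2*t - 1 + t^-1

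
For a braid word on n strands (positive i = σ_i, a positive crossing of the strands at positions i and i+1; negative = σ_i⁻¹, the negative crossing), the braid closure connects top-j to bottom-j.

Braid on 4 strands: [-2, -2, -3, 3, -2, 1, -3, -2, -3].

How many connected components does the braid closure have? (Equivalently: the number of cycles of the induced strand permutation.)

1

Derivation:
Track the strand permutation on 4 strands, starting from identity.
  step 1: s2^-1 swaps positions 2,3 -> [1 3 2 4]
  step 2: s2^-1 swaps positions 2,3 -> [1 2 3 4]
  step 3: s3^-1 swaps positions 3,4 -> [1 2 4 3]
  step 4: s3 swaps positions 3,4 -> [1 2 3 4]
  step 5: s2^-1 swaps positions 2,3 -> [1 3 2 4]
  step 6: s1 swaps positions 1,2 -> [3 1 2 4]
  step 7: s3^-1 swaps positions 3,4 -> [3 1 4 2]
  step 8: s2^-1 swaps positions 2,3 -> [3 4 1 2]
  step 9: s3^-1 swaps positions 3,4 -> [3 4 2 1]
Final permutation (position -> original strand): [3 4 2 1]
Closure components = cycle count of this permutation = 1.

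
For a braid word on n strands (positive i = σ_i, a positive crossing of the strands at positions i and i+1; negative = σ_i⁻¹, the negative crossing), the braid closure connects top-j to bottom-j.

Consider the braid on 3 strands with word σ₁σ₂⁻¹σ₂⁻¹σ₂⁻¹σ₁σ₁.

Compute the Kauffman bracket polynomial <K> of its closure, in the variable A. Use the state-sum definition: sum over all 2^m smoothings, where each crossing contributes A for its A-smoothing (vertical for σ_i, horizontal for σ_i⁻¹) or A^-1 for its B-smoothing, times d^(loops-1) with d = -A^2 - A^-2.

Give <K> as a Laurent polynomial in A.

Braid: s1 s2^-1 s2^-1 s2^-1 s1 s1 on 3 strands, 6 crossings.
Writhe w = (#positive) - (#negative) = 3 - 3 = 0.
Enumerate smoothing states for the bracket polynomial. There are 2^6 = 64 states.
For each crossing: s=0 is the vertical smoothing, s=1 horizontal. Crossing k contributes A^(sign_k * (1 - 2*s_k)); loop factor d = -A^2 - A^-2.
Tabulate the states by total A-exponent and number of loops L (A-exp: L × count):
  A^6: L=4 ×1
  A^4: L=3 ×6
  A^2: L=2 ×12, L=4 ×3
  A^0: L=1 ×9, L=3 ×10, L=5 ×1
  A^-2: L=2 ×12, L=4 ×3
  A^-4: L=3 ×6
  A^-6: L=4 ×1
Each group contributes A^e * Σ count * d^(L-1):
Powers of d = -A^2 - A^-2: d^2 = A^4 + 2 + A^-4; d^3 = -A^6 - 3*A^2 - 3*A^-2 - A^-6; d^4 = A^8 + 4*A^4 + 6 + 4*A^-4 + A^-8.
  A^6 * (d^3) = -A^12 - 3*A^8 - 3*A^4 - 1
  A^4 * (6*d^2) = 6*A^8 + 12*A^4 + 6
  A^2 * (12*d + 3*d^3) = -3*A^8 - 21*A^4 - 21 - 3*A^-4
  A^0 * (9 + 10*d^2 + d^4) = A^8 + 14*A^4 + 35 + 14*A^-4 + A^-8
  A^-2 * (12*d + 3*d^3) = -3*A^4 - 21 - 21*A^-4 - 3*A^-8
  A^-4 * (6*d^2) = 6 + 12*A^-4 + 6*A^-8
  A^-6 * (d^3) = -1 - 3*A^-4 - 3*A^-8 - A^-12
Summing the groups: <K> = -A^12 + A^8 - A^4 + 3 - A^-4 + A^-8 - A^-12

Answer: -A^12 + A^8 - A^4 + 3 - A^-4 + A^-8 - A^-12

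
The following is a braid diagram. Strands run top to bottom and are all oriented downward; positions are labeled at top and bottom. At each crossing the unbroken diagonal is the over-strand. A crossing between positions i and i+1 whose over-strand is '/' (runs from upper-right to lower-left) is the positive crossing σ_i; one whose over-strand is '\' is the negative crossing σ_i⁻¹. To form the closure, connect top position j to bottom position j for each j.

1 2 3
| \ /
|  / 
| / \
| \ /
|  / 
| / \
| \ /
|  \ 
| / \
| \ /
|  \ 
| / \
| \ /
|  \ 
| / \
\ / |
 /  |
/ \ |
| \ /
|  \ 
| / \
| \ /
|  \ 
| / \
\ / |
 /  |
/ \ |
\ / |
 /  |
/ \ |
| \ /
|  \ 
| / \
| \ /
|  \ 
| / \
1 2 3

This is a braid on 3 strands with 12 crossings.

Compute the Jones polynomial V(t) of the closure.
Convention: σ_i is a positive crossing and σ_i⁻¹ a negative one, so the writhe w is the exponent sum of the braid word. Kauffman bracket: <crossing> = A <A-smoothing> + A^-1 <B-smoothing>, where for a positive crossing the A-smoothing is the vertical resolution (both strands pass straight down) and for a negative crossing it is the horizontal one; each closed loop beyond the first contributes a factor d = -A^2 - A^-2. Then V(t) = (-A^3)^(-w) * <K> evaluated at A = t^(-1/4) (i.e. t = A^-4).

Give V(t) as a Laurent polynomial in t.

Reading the diagram top to bottom ('/'-over between positions i,i+1 = s_i, '\'-over = s_i^-1): braid word = s2 s2 s2^-1 s2^-1 s2^-1 s1 s2^-1 s2^-1 s1 s1 s2^-1 s2^-1.
The presented braid s2 s2 s2^-1 s2^-1 s2^-1 s1 s2^-1 s2^-1 s1 s1 s2^-1 s2^-1 on 3 strands reduces by inverse Markov moves (closure unchanged at each step):
  Deconjugate: the word is γ·β·γ⁻¹ with γ = s2 (prefix) and γ⁻¹ = s2^-1 (suffix); strip both.
  Deconjugate: the word is γ·β·γ⁻¹ with γ = s2 (prefix) and γ⁻¹ = s2^-1 (suffix); strip both.
Reduced to β = s2^-1 s2^-1 s2^-1 s1 s2^-1 s2^-1 s1 s1 on 3 strands, 8 crossings.
Compute on β:
Braid: s2^-1 s2^-1 s2^-1 s1 s2^-1 s2^-1 s1 s1 on 3 strands, 8 crossings.
Writhe w = (#positive) - (#negative) = 3 - 5 = -2.
Computing the Kauffman bracket via state sum. There are 2^8 = 256 states.
For each crossing: s=0 is the vertical smoothing, s=1 horizontal. Crossing k contributes A^(sign_k * (1 - 2*s_k)); loop factor d = -A^2 - A^-2.
Tabulate the states by total A-exponent and number of loops L (A-exp: L × count):
  A^8: L=6 ×1
  A^6: L=5 ×8
  A^4: L=4 ×27, L=6 ×1
  A^2: L=3 ×50, L=5 ×6
  A^0: L=2 ×53, L=4 ×17
  A^-2: L=1 ×27, L=3 ×28, L=5 ×1
  A^-4: L=2 ×24, L=4 ×4
  A^-6: L=3 ×8
  A^-8: L=4 ×1
Each group contributes A^e * Σ count * d^(L-1):
Powers of d = -A^2 - A^-2: d^2 = A^4 + 2 + A^-4; d^3 = -A^6 - 3*A^2 - 3*A^-2 - A^-6; d^4 = A^8 + 4*A^4 + 6 + 4*A^-4 + A^-8; d^5 = -A^10 - 5*A^6 - 10*A^2 - 10*A^-2 - 5*A^-6 - A^-10.
  A^8 * (d^5) = -A^18 - 5*A^14 - 10*A^10 - 10*A^6 - 5*A^2 - A^-2
  A^6 * (8*d^4) = 8*A^14 + 32*A^10 + 48*A^6 + 32*A^2 + 8*A^-2
  A^4 * (27*d^3 + d^5) = -A^14 - 32*A^10 - 91*A^6 - 91*A^2 - 32*A^-2 - A^-6
  A^2 * (50*d^2 + 6*d^4) = 6*A^10 + 74*A^6 + 136*A^2 + 74*A^-2 + 6*A^-6
  A^0 * (53*d + 17*d^3) = -17*A^6 - 104*A^2 - 104*A^-2 - 17*A^-6
  A^-2 * (27 + 28*d^2 + d^4) = A^6 + 32*A^2 + 89*A^-2 + 32*A^-6 + A^-10
  A^-4 * (24*d + 4*d^3) = -4*A^2 - 36*A^-2 - 36*A^-6 - 4*A^-10
  A^-6 * (8*d^2) = 8*A^-2 + 16*A^-6 + 8*A^-10
  A^-8 * (d^3) = -A^-2 - 3*A^-6 - 3*A^-10 - A^-14
Summing the groups: <K> = -A^18 + 2*A^14 - 4*A^10 + 5*A^6 - 4*A^2 + 5*A^-2 - 3*A^-6 + 2*A^-10 - A^-14
Normalise by the writhe: (-A^3)^(-w) = (-A^3)^(2) = A^6, so f(A) = A^6 * <K> = -A^24 + 2*A^20 - 4*A^16 + 5*A^12 - 4*A^8 + 5*A^4 - 3 + 2*A^-4 - A^-8.
Substitute A = t^(-1/4), i.e. A^e → t^(-e/4): V(t) = -t^2 + 2*t - 3 + 5*t^-1 - 4*t^-2 + 5*t^-3 - 4*t^-4 + 2*t^-5 - t^-6

Answer: -t^2 + 2*t - 3 + 5*t^-1 - 4*t^-2 + 5*t^-3 - 4*t^-4 + 2*t^-5 - t^-6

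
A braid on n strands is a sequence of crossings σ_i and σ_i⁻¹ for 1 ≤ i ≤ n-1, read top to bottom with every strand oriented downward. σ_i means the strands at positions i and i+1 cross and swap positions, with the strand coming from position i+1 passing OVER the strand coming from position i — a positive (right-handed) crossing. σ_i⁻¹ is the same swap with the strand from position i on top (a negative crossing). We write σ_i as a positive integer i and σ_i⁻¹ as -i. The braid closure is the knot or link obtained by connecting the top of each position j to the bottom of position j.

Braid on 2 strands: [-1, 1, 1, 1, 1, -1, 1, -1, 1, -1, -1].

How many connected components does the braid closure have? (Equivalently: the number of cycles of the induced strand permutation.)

1

Derivation:
Track the strand permutation on 2 strands, starting from identity.
  step 1: s1^-1 swaps positions 1,2 -> [2 1]
  step 2: s1 swaps positions 1,2 -> [1 2]
  step 3: s1 swaps positions 1,2 -> [2 1]
  step 4: s1 swaps positions 1,2 -> [1 2]
  step 5: s1 swaps positions 1,2 -> [2 1]
  step 6: s1^-1 swaps positions 1,2 -> [1 2]
  step 7: s1 swaps positions 1,2 -> [2 1]
  step 8: s1^-1 swaps positions 1,2 -> [1 2]
  step 9: s1 swaps positions 1,2 -> [2 1]
  step 10: s1^-1 swaps positions 1,2 -> [1 2]
  step 11: s1^-1 swaps positions 1,2 -> [2 1]
Final permutation (position -> original strand): [2 1]
Closure components = cycle count of this permutation = 1.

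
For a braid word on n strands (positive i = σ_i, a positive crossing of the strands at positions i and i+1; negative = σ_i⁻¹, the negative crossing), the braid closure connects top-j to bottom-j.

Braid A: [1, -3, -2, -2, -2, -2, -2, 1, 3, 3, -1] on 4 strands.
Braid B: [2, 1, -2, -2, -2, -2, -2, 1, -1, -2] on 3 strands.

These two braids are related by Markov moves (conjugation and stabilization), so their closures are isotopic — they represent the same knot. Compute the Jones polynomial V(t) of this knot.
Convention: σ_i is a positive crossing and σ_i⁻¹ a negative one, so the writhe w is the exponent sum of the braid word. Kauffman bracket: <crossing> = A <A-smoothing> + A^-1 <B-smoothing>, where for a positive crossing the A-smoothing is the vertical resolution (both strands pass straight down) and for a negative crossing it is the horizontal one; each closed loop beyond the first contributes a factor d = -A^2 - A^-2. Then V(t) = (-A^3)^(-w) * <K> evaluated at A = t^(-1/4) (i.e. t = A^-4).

t^-2 + t^-4 - t^-5 + t^-6 - t^-7

Derivation:
Markov-equivalent braids have isotopic closures, hence identical knot invariants. Strip the Markov moves from each word to reach a common short braid β, then compute V(t) once on β.
Braid A: s1 s3^-1 s2^-1 s2^-1 s2^-1 s2^-1 s2^-1 s1 s3 s3 s1^-1 on 4 strands reduces by inverse Markov moves (closure unchanged at each step):
  Deconjugate: the word is γ·β·γ⁻¹ with γ = s1 s3^-1 (prefix) and γ⁻¹ = s3 s1^-1 (suffix); strip both.
  Destabilize: the word has the form β·s3 where s3 occurs only as the final letter (β ∈ B_3); drop it and the last strand → 3 strands.
Reduced to β = s2^-1 s2^-1 s2^-1 s2^-1 s2^-1 s1 on 3 strands, 6 crossings.
Braid B: s2 s1 s2^-1 s2^-1 s2^-1 s2^-1 s2^-1 s1 s1^-1 s2^-1 on 3 strands reduces by inverse Markov moves (closure unchanged at each step):
  Deconjugate: the word is γ·β·γ⁻¹ with γ = s2 s1 (prefix) and γ⁻¹ = s1^-1 s2^-1 (suffix); strip both.
Reduced to β = s2^-1 s2^-1 s2^-1 s2^-1 s2^-1 s1 on 3 strands, 6 crossings.
Both give the same β = s2^-1 s2^-1 s2^-1 s2^-1 s2^-1 s1 on 3 strands, so one state sum suffices:
Braid: s2^-1 s2^-1 s2^-1 s2^-1 s2^-1 s1 on 3 strands, 6 crossings.
Writhe w = (#positive) - (#negative) = 1 - 5 = -4.
Computing the Kauffman bracket via state sum. There are 2^6 = 64 states.
Smooth each crossing (0=||, 1=⌣⌢); contribution A^(Σ sign_k(1-2s_k)) * d^(L-1).
Tabulate the states by total A-exponent and number of loops L (A-exp: L × count):
  A^6: L=6 ×1
  A^4: L=5 ×6
  A^2: L=4 ×15
  A^0: L=3 ×20
  A^-2: L=2 ×15
  A^-4: L=1 ×5, L=3 ×1
  A^-6: L=2 ×1
Each group contributes A^e * Σ count * d^(L-1):
Powers of d = -A^2 - A^-2: d^2 = A^4 + 2 + A^-4; d^3 = -A^6 - 3*A^2 - 3*A^-2 - A^-6; d^4 = A^8 + 4*A^4 + 6 + 4*A^-4 + A^-8; d^5 = -A^10 - 5*A^6 - 10*A^2 - 10*A^-2 - 5*A^-6 - A^-10.
  A^6 * (d^5) = -A^16 - 5*A^12 - 10*A^8 - 10*A^4 - 5 - A^-4
  A^4 * (6*d^4) = 6*A^12 + 24*A^8 + 36*A^4 + 24 + 6*A^-4
  A^2 * (15*d^3) = -15*A^8 - 45*A^4 - 45 - 15*A^-4
  A^0 * (20*d^2) = 20*A^4 + 40 + 20*A^-4
  A^-2 * (15*d) = -15 - 15*A^-4
  A^-4 * (5 + d^2) = 1 + 7*A^-4 + A^-8
  A^-6 * (d) = -A^-4 - A^-8
Summing the groups: <K> = -A^16 + A^12 - A^8 + A^4 + A^-4
Normalise by the writhe: (-A^3)^(-w) = (-A^3)^(4) = A^12, so f(A) = A^12 * <K> = -A^28 + A^24 - A^20 + A^16 + A^8.
Substitute A = t^(-1/4), i.e. A^e → t^(-e/4): V(t) = t^-2 + t^-4 - t^-5 + t^-6 - t^-7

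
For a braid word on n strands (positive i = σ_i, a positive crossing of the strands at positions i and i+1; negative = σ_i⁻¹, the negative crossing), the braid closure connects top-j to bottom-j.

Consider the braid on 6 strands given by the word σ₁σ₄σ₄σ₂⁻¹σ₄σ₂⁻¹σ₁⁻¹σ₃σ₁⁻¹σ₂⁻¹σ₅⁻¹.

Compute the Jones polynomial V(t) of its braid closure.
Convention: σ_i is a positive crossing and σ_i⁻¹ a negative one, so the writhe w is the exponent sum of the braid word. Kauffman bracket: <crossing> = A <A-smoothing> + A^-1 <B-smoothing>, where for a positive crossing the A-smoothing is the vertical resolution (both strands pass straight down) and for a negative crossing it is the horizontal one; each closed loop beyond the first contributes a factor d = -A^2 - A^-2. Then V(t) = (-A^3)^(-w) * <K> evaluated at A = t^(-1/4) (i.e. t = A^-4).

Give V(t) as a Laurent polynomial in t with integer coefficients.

The presented braid s1 s4 s4 s2^-1 s4 s2^-1 s1^-1 s3 s1^-1 s2^-1 s5^-1 on 6 strands reduces by inverse Markov moves (closure unchanged at each step):
  Destabilize: the word has the form β·s5^-1 where s5^-1 occurs only as the final letter (β ∈ B_5); drop it and the last strand → 5 strands.
Reduced to β = s1 s4 s4 s2^-1 s4 s2^-1 s1^-1 s3 s1^-1 s2^-1 on 5 strands, 10 crossings.
Compute on β:
Braid: s1 s4 s4 s2^-1 s4 s2^-1 s1^-1 s3 s1^-1 s2^-1 on 5 strands, 10 crossings.
Writhe w = (#positive) - (#negative) = 5 - 5 = 0.
Computing the Kauffman bracket via state sum. There are 2^10 = 1024 states.
For each crossing: s=0 is the vertical smoothing, s=1 horizontal. Crossing k contributes A^(sign_k * (1 - 2*s_k)); loop factor d = -A^2 - A^-2.
Tabulate the states by total A-exponent and number of loops L (A-exp: L × count):
  A^10: L=6 ×1
  A^8: L=5 ×10
  A^6: L=4 ×40, L=6 ×5
  A^4: L=3 ×80, L=5 ×39, L=7 ×1
  A^2: L=2 ×79, L=4 ×117, L=6 ×14
  A^0: L=1 ×30, L=3 ×158, L=5 ×62, L=7 ×2
  A^-2: L=2 ×84, L=4 ×111, L=6 ×15
  A^-4: L=1 ×9, L=3 ×74, L=5 ×36, L=7 ×1
  A^-6: L=2 ×12, L=4 ×29, L=6 ×4
  A^-8: L=3 ×6, L=5 ×4
  A^-10: L=4 ×1
Each group contributes A^e * Σ count * d^(L-1):
Powers of d = -A^2 - A^-2: d^2 = A^4 + 2 + A^-4; d^3 = -A^6 - 3*A^2 - 3*A^-2 - A^-6; d^4 = A^8 + 4*A^4 + 6 + 4*A^-4 + A^-8; d^5 = -A^10 - 5*A^6 - 10*A^2 - 10*A^-2 - 5*A^-6 - A^-10; d^6 = A^12 + 6*A^8 + 15*A^4 + 20 + 15*A^-4 + 6*A^-8 + A^-12.
  A^10 * (d^5) = -A^20 - 5*A^16 - 10*A^12 - 10*A^8 - 5*A^4 - 1
  A^8 * (10*d^4) = 10*A^16 + 40*A^12 + 60*A^8 + 40*A^4 + 10
  A^6 * (40*d^3 + 5*d^5) = -5*A^16 - 65*A^12 - 170*A^8 - 170*A^4 - 65 - 5*A^-4
  A^4 * (80*d^2 + 39*d^4 + d^6) = A^16 + 45*A^12 + 251*A^8 + 414*A^4 + 251 + 45*A^-4 + A^-8
  A^2 * (79*d + 117*d^3 + 14*d^5) = -14*A^12 - 187*A^8 - 570*A^4 - 570 - 187*A^-4 - 14*A^-8
  A^0 * (30 + 158*d^2 + 62*d^4 + 2*d^6) = 2*A^12 + 74*A^8 + 436*A^4 + 758 + 436*A^-4 + 74*A^-8 + 2*A^-12
  A^-2 * (84*d + 111*d^3 + 15*d^5) = -15*A^8 - 186*A^4 - 567 - 567*A^-4 - 186*A^-8 - 15*A^-12
  A^-4 * (9 + 74*d^2 + 36*d^4 + d^6) = A^8 + 42*A^4 + 233 + 393*A^-4 + 233*A^-8 + 42*A^-12 + A^-16
  A^-6 * (12*d + 29*d^3 + 4*d^5) = -4*A^4 - 49 - 139*A^-4 - 139*A^-8 - 49*A^-12 - 4*A^-16
  A^-8 * (6*d^2 + 4*d^4) = 4 + 22*A^-4 + 36*A^-8 + 22*A^-12 + 4*A^-16
  A^-10 * (d^3) = -A^-4 - 3*A^-8 - 3*A^-12 - A^-16
Summing the groups: <K> = -A^20 + A^16 - 2*A^12 + 4*A^8 - 3*A^4 + 4 - 3*A^-4 + 2*A^-8 - A^-12
Normalise by the writhe: (-A^3)^(-w) = (-A^3)^(0) = 1, so f(A) = 1 * <K> = -A^20 + A^16 - 2*A^12 + 4*A^8 - 3*A^4 + 4 - 3*A^-4 + 2*A^-8 - A^-12.
Substitute A = t^(-1/4), i.e. A^e → t^(-e/4): V(t) = -t^3 + 2*t^2 - 3*t + 4 - 3*t^-1 + 4*t^-2 - 2*t^-3 + t^-4 - t^-5

Answer: -t^3 + 2*t^2 - 3*t + 4 - 3*t^-1 + 4*t^-2 - 2*t^-3 + t^-4 - t^-5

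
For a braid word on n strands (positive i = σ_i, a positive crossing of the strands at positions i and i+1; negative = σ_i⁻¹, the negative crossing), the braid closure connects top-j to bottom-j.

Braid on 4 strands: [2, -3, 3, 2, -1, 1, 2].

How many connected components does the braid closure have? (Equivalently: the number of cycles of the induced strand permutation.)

3

Derivation:
Track the strand permutation on 4 strands, starting from identity.
  step 1: s2 swaps positions 2,3 -> [1 3 2 4]
  step 2: s3^-1 swaps positions 3,4 -> [1 3 4 2]
  step 3: s3 swaps positions 3,4 -> [1 3 2 4]
  step 4: s2 swaps positions 2,3 -> [1 2 3 4]
  step 5: s1^-1 swaps positions 1,2 -> [2 1 3 4]
  step 6: s1 swaps positions 1,2 -> [1 2 3 4]
  step 7: s2 swaps positions 2,3 -> [1 3 2 4]
Final permutation (position -> original strand): [1 3 2 4]
Closure components = cycle count of this permutation = 3.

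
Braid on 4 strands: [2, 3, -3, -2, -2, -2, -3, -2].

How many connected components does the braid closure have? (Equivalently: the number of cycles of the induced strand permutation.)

Track the strand permutation on 4 strands, starting from identity.
  step 1: s2 swaps positions 2,3 -> [1 3 2 4]
  step 2: s3 swaps positions 3,4 -> [1 3 4 2]
  step 3: s3^-1 swaps positions 3,4 -> [1 3 2 4]
  step 4: s2^-1 swaps positions 2,3 -> [1 2 3 4]
  step 5: s2^-1 swaps positions 2,3 -> [1 3 2 4]
  step 6: s2^-1 swaps positions 2,3 -> [1 2 3 4]
  step 7: s3^-1 swaps positions 3,4 -> [1 2 4 3]
  step 8: s2^-1 swaps positions 2,3 -> [1 4 2 3]
Final permutation (position -> original strand): [1 4 2 3]
Closure components = cycle count of this permutation = 2.

Answer: 2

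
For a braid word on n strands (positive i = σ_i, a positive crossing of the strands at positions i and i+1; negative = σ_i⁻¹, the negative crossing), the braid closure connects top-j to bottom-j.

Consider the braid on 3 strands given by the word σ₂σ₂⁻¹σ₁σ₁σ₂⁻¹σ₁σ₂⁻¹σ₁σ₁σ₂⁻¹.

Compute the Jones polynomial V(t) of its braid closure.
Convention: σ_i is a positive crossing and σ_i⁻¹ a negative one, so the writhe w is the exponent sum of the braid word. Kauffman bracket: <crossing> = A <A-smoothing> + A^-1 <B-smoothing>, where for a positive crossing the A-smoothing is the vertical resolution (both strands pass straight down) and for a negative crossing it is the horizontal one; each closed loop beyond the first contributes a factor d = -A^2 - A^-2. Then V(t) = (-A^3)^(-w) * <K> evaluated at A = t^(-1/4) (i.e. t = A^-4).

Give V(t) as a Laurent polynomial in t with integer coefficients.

-t^6 + 3*t^5 - 5*t^4 + 6*t^3 - 6*t^2 + 6*t - 4 + 3*t^-1 - t^-2

Derivation:
The presented braid s2 s2^-1 s1 s1 s2^-1 s1 s2^-1 s1 s1 s2^-1 on 3 strands reduces by inverse Markov moves (closure unchanged at each step):
  Deconjugate: the word is γ·β·γ⁻¹ with γ = s2 (prefix) and γ⁻¹ = s2^-1 (suffix); strip both.
Reduced to β = s2^-1 s1 s1 s2^-1 s1 s2^-1 s1 s1 on 3 strands, 8 crossings.
Compute on β:
Braid: s2^-1 s1 s1 s2^-1 s1 s2^-1 s1 s1 on 3 strands, 8 crossings.
Writhe w = (#positive) - (#negative) = 5 - 3 = 2.
Enumerate smoothing states for the bracket polynomial. There are 2^8 = 256 states.
Each crossing splits two ways (0=vertical, 1=horizontal). The state's weight is A^(#A-smoothings - #B-smoothings) * d^(loops - 1).
Tabulate the states by total A-exponent and number of loops L (A-exp: L × count):
  A^8: L=4 ×1
  A^6: L=3 ×8
  A^4: L=2 ×26, L=4 ×2
  A^2: L=1 ×35, L=3 ×21
  A^0: L=2 ×63, L=4 ×7
  A^-2: L=3 ×55, L=5 ×1
  A^-4: L=4 ×28
  A^-6: L=5 ×8
  A^-8: L=6 ×1
Each group contributes A^e * Σ count * d^(L-1):
Powers of d = -A^2 - A^-2: d^2 = A^4 + 2 + A^-4; d^3 = -A^6 - 3*A^2 - 3*A^-2 - A^-6; d^4 = A^8 + 4*A^4 + 6 + 4*A^-4 + A^-8; d^5 = -A^10 - 5*A^6 - 10*A^2 - 10*A^-2 - 5*A^-6 - A^-10.
  A^8 * (d^3) = -A^14 - 3*A^10 - 3*A^6 - A^2
  A^6 * (8*d^2) = 8*A^10 + 16*A^6 + 8*A^2
  A^4 * (26*d + 2*d^3) = -2*A^10 - 32*A^6 - 32*A^2 - 2*A^-2
  A^2 * (35 + 21*d^2) = 21*A^6 + 77*A^2 + 21*A^-2
  A^0 * (63*d + 7*d^3) = -7*A^6 - 84*A^2 - 84*A^-2 - 7*A^-6
  A^-2 * (55*d^2 + d^4) = A^6 + 59*A^2 + 116*A^-2 + 59*A^-6 + A^-10
  A^-4 * (28*d^3) = -28*A^2 - 84*A^-2 - 84*A^-6 - 28*A^-10
  A^-6 * (8*d^4) = 8*A^2 + 32*A^-2 + 48*A^-6 + 32*A^-10 + 8*A^-14
  A^-8 * (d^5) = -A^2 - 5*A^-2 - 10*A^-6 - 10*A^-10 - 5*A^-14 - A^-18
Summing the groups: <K> = -A^14 + 3*A^10 - 4*A^6 + 6*A^2 - 6*A^-2 + 6*A^-6 - 5*A^-10 + 3*A^-14 - A^-18
Normalise by the writhe: (-A^3)^(-w) = (-A^3)^(-2) = A^-6, so f(A) = A^-6 * <K> = -A^8 + 3*A^4 - 4 + 6*A^-4 - 6*A^-8 + 6*A^-12 - 5*A^-16 + 3*A^-20 - A^-24.
Substitute A = t^(-1/4), i.e. A^e → t^(-e/4): V(t) = -t^6 + 3*t^5 - 5*t^4 + 6*t^3 - 6*t^2 + 6*t - 4 + 3*t^-1 - t^-2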